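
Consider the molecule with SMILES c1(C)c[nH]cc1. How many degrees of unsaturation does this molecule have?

Atom tally by fragment:
  pyrrole ring core → C:4 H:5 N:1
  (− 1 ring H displaced by substituents)
  + CH3 → C:1 H:3
Element totals:
  C: 5
  H: 7
  N: 1
Molecular formula: C5H7N.
DoU = (2C + 2 + N − H − X) / 2 = (2·5 + 2 + 1 − 7 − 0) / 2 = 3.

3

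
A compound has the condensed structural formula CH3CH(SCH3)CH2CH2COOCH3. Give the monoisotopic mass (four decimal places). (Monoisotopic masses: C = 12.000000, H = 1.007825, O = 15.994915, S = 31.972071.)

162.0715

Element totals:
  C: 7
  H: 14
  O: 2
  S: 1
Molecular formula: C7H14O2S.
  M = 7(12.0) + 14(1.007825) + 2(15.994915) + 31.972071
    = 84.000000 + 14.109550 + 31.989830 + 31.972071 = 162.071451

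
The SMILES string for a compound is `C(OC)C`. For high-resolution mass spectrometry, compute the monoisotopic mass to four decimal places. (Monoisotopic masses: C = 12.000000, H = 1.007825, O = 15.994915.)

60.0575

Atom tally by fragment:
  CH3OCH2 → C:2 H:5 O:1
  CH3 → C:1 H:3
Element totals:
  C: 3
  H: 8
  O: 1
Molecular formula: C3H8O.
  M = 3(12.0) + 8(1.007825) + 15.994915
    = 36.000000 + 8.062600 + 15.994915 = 60.057515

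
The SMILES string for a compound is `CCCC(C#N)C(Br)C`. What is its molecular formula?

C7H12BrN

Atom tally by fragment:
  CH3 → C:1 H:3
  CH2 → C:1 H:2
  CH2 → C:1 H:2
  CH(CN) → C:2 H:1 N:1
  CH(Br) → C:1 H:1 Br:1
  CH3 → C:1 H:3
Element totals:
  C: 7
  H: 12
  Br: 1
  N: 1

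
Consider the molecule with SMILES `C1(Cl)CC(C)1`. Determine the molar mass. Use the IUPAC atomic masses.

90.55 g/mol

Atom tally by fragment:
  cyclopropane ring core → C:3 H:6
  (− 2 ring H displaced by substituents)
  + Cl → Cl:1
  + CH3 → C:1 H:3
Element totals:
  C: 4
  H: 7
  Cl: 1
Molecular formula: C4H7Cl.
  M = 4(12.011) + 7(1.008) + 35.45
    = 48.044 + 7.056 + 35.450 = 90.550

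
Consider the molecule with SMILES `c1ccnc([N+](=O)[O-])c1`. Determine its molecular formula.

C5H4N2O2

Atom tally by fragment:
  pyridine ring core → C:5 H:5 N:1
  (− 1 ring H displaced by substituents)
  + NO2 → N:1 O:2
Element totals:
  C: 5
  H: 4
  N: 2
  O: 2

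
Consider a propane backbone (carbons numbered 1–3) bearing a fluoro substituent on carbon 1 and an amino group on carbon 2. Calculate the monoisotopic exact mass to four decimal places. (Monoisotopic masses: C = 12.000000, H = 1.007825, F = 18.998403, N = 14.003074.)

77.0641

Atom tally by fragment:
  FCH2 → C:1 H:2 F:1
  CH(NH2) → C:1 H:3 N:1
  CH3 → C:1 H:3
Element totals:
  C: 3
  H: 8
  F: 1
  N: 1
Molecular formula: C3H8FN.
  M = 3(12.0) + 8(1.007825) + 18.998403 + 14.003074
    = 36.000000 + 8.062600 + 18.998403 + 14.003074 = 77.064077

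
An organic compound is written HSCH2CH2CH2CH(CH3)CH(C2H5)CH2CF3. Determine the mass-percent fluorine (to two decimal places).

24.96%

Element totals:
  C: 10
  H: 19
  F: 3
  S: 1
Molecular formula: C10H19F3S.
Molar mass = 228.316 g/mol.
Mass from F: 3 × 18.998 = 56.994 g/mol.
%F = 56.994 / 228.316 × 100 = 24.96%.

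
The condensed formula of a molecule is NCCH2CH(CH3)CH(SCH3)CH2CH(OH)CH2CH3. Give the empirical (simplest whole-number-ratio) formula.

Atom tally by fragment:
  NCCH2 → C:2 H:2 N:1
  CH(CH3) → C:2 H:4
  CH(SCH3) → C:2 H:4 S:1
  CH2 → C:1 H:2
  CH(OH) → C:1 H:2 O:1
  CH2 → C:1 H:2
  CH3 → C:1 H:3
Element totals:
  C: 10
  H: 19
  N: 1
  O: 1
  S: 1
Molecular formula: C10H19NOS.
gcd of subscripts (10, 19, 1, 1, 1) = 1, so the empirical formula equals the molecular formula.

C10H19NOS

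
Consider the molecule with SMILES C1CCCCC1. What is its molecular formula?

Atom tally by fragment:
  cyclohexane ring core → C:6 H:12
Element totals:
  C: 6
  H: 12

C6H12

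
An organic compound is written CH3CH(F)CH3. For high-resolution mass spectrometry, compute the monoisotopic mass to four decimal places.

Atom tally by fragment:
  CH3 → C:1 H:3
  CH(F) → C:1 H:1 F:1
  CH3 → C:1 H:3
Element totals:
  C: 3
  H: 7
  F: 1
Molecular formula: C3H7F.
  M = 3(12.0) + 7(1.007825) + 18.998403
    = 36.000000 + 7.054775 + 18.998403 = 62.053178

62.0532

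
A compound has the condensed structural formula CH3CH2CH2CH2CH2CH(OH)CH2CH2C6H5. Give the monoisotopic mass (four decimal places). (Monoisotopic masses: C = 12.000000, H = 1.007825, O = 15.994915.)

Atom tally by fragment:
  CH3 → C:1 H:3
  CH2 → C:1 H:2
  CH2 → C:1 H:2
  CH2 → C:1 H:2
  CH2 → C:1 H:2
  CH(OH) → C:1 H:2 O:1
  CH2 → C:1 H:2
  CH2C6H5 → C:7 H:7
Element totals:
  C: 14
  H: 22
  O: 1
Molecular formula: C14H22O.
  M = 14(12.0) + 22(1.007825) + 15.994915
    = 168.000000 + 22.172150 + 15.994915 = 206.167065

206.1671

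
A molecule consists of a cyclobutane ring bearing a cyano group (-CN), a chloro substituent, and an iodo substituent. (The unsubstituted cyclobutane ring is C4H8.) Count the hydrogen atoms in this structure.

Atom tally by fragment:
  cyclobutane ring core → C:4 H:8
  (− 3 ring H displaced by substituents)
  + CN → C:1 N:1
  + Cl → Cl:1
  + I → I:1
Element totals:
  C: 5
  H: 5
  Cl: 1
  I: 1
  N: 1

5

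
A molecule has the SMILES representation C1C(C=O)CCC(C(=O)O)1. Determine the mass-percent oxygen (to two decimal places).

Atom tally by fragment:
  cyclopentane ring core → C:5 H:10
  (− 2 ring H displaced by substituents)
  + CHO → C:1 H:1 O:1
  + COOH → C:1 H:1 O:2
Element totals:
  C: 7
  H: 10
  O: 3
Molecular formula: C7H10O3.
Molar mass = 142.154 g/mol.
Mass from O: 3 × 15.999 = 47.997 g/mol.
%O = 47.997 / 142.154 × 100 = 33.76%.

33.76%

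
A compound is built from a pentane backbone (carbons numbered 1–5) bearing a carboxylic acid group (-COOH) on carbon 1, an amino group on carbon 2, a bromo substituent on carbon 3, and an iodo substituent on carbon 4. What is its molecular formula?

C6H11BrINO2

Atom tally by fragment:
  HOOCCH2 → C:2 H:3 O:2
  CH(NH2) → C:1 H:3 N:1
  CH(Br) → C:1 H:1 Br:1
  CH(I) → C:1 H:1 I:1
  CH3 → C:1 H:3
Element totals:
  C: 6
  H: 11
  Br: 1
  I: 1
  N: 1
  O: 2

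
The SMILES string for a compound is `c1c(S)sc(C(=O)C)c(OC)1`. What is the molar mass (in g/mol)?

188.26 g/mol

Atom tally by fragment:
  thiophene ring core → C:4 H:4 S:1
  (− 3 ring H displaced by substituents)
  + SH → S:1 H:1
  + COCH3 → C:2 H:3 O:1
  + OCH3 → C:1 H:3 O:1
Element totals:
  C: 7
  H: 8
  O: 2
  S: 2
Molecular formula: C7H8O2S2.
  M = 7(12.011) + 8(1.008) + 2(15.999) + 2(32.06)
    = 84.077 + 8.064 + 31.998 + 64.120 = 188.259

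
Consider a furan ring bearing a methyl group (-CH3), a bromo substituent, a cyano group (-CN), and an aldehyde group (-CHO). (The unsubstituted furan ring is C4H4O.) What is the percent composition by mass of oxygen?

14.95%

Atom tally by fragment:
  furan ring core → C:4 H:4 O:1
  (− 4 ring H displaced by substituents)
  + CH3 → C:1 H:3
  + Br → Br:1
  + CN → C:1 N:1
  + CHO → C:1 H:1 O:1
Element totals:
  C: 7
  H: 4
  Br: 1
  N: 1
  O: 2
Molecular formula: C7H4BrNO2.
Molar mass = 214.018 g/mol.
Mass from O: 2 × 15.999 = 31.998 g/mol.
%O = 31.998 / 214.018 × 100 = 14.95%.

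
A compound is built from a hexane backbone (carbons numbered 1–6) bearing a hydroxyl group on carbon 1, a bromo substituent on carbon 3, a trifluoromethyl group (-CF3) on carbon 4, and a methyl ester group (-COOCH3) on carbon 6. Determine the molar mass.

Atom tally by fragment:
  HOCH2 → C:1 H:3 O:1
  CH2 → C:1 H:2
  CH(Br) → C:1 H:1 Br:1
  CH(CF3) → C:2 H:1 F:3
  CH2 → C:1 H:2
  CH2COOCH3 → C:3 H:5 O:2
Element totals:
  C: 9
  H: 14
  Br: 1
  F: 3
  O: 3
Molecular formula: C9H14BrF3O3.
  M = 9(12.011) + 14(1.008) + 79.904 + 3(18.998) + 3(15.999)
    = 108.099 + 14.112 + 79.904 + 56.994 + 47.997 = 307.106

307.11 g/mol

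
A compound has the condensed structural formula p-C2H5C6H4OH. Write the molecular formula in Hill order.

C8H10O

Atom tally by fragment:
  benzene ring core → C:6 H:6
  (− 2 ring H displaced by substituents)
  + C2H5 → C:2 H:5
  + OH → O:1 H:1
Element totals:
  C: 8
  H: 10
  O: 1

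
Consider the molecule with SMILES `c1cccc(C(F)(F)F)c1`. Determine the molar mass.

Atom tally by fragment:
  benzene ring core → C:6 H:6
  (− 1 ring H displaced by substituents)
  + CF3 → C:1 F:3
Element totals:
  C: 7
  H: 5
  F: 3
Molecular formula: C7H5F3.
  M = 7(12.011) + 5(1.008) + 3(18.998)
    = 84.077 + 5.040 + 56.994 = 146.111

146.11 g/mol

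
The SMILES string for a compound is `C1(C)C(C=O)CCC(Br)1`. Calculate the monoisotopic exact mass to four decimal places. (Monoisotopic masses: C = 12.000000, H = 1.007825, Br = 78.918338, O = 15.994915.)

189.9993

Atom tally by fragment:
  cyclopentane ring core → C:5 H:10
  (− 3 ring H displaced by substituents)
  + CH3 → C:1 H:3
  + CHO → C:1 H:1 O:1
  + Br → Br:1
Element totals:
  C: 7
  H: 11
  Br: 1
  O: 1
Molecular formula: C7H11BrO.
  M = 7(12.0) + 11(1.007825) + 78.918338 + 15.994915
    = 84.000000 + 11.086075 + 78.918338 + 15.994915 = 189.999328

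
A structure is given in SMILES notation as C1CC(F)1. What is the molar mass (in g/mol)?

Atom tally by fragment:
  cyclopropane ring core → C:3 H:6
  (− 1 ring H displaced by substituents)
  + F → F:1
Element totals:
  C: 3
  H: 5
  F: 1
Molecular formula: C3H5F.
  M = 3(12.011) + 5(1.008) + 18.998
    = 36.033 + 5.040 + 18.998 = 60.071

60.07 g/mol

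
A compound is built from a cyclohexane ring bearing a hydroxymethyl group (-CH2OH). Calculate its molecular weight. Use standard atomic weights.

Atom tally by fragment:
  cyclohexane ring core → C:6 H:12
  (− 1 ring H displaced by substituents)
  + CH2OH → C:1 H:3 O:1
Element totals:
  C: 7
  H: 14
  O: 1
Molecular formula: C7H14O.
  M = 7(12.011) + 14(1.008) + 15.999
    = 84.077 + 14.112 + 15.999 = 114.188

114.19 g/mol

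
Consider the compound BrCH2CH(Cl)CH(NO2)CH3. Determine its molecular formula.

C4H7BrClNO2

Atom tally by fragment:
  BrCH2 → C:1 H:2 Br:1
  CH(Cl) → C:1 H:1 Cl:1
  CH(NO2) → C:1 H:1 N:1 O:2
  CH3 → C:1 H:3
Element totals:
  C: 4
  H: 7
  Br: 1
  Cl: 1
  N: 1
  O: 2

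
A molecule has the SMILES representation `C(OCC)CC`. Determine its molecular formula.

Atom tally by fragment:
  C2H5OCH2 → C:3 H:7 O:1
  CH2 → C:1 H:2
  CH3 → C:1 H:3
Element totals:
  C: 5
  H: 12
  O: 1

C5H12O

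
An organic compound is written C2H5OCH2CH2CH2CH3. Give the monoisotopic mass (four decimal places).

102.1045

Element totals:
  C: 6
  H: 14
  O: 1
Molecular formula: C6H14O.
  M = 6(12.0) + 14(1.007825) + 15.994915
    = 72.000000 + 14.109550 + 15.994915 = 102.104465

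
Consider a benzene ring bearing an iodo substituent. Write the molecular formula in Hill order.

C6H5I

Atom tally by fragment:
  benzene ring core → C:6 H:6
  (− 1 ring H displaced by substituents)
  + I → I:1
Element totals:
  C: 6
  H: 5
  I: 1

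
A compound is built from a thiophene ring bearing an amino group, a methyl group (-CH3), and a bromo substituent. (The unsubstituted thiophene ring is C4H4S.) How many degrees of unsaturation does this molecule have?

Atom tally by fragment:
  thiophene ring core → C:4 H:4 S:1
  (− 3 ring H displaced by substituents)
  + NH2 → N:1 H:2
  + CH3 → C:1 H:3
  + Br → Br:1
Element totals:
  C: 5
  H: 6
  Br: 1
  N: 1
  S: 1
Molecular formula: C5H6BrNS.
DoU = (2C + 2 + N − H − X) / 2 = (2·5 + 2 + 1 − 6 − 1) / 2 = 3.

3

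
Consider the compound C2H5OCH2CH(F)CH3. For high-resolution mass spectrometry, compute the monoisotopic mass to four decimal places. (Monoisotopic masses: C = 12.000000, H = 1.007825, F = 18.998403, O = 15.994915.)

106.0794

Atom tally by fragment:
  C2H5OCH2 → C:3 H:7 O:1
  CH(F) → C:1 H:1 F:1
  CH3 → C:1 H:3
Element totals:
  C: 5
  H: 11
  F: 1
  O: 1
Molecular formula: C5H11FO.
  M = 5(12.0) + 11(1.007825) + 18.998403 + 15.994915
    = 60.000000 + 11.086075 + 18.998403 + 15.994915 = 106.079393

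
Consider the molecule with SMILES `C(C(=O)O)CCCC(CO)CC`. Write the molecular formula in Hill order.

C9H18O3

Atom tally by fragment:
  HOOCCH2 → C:2 H:3 O:2
  CH2 → C:1 H:2
  CH2 → C:1 H:2
  CH2 → C:1 H:2
  CH(CH2OH) → C:2 H:4 O:1
  CH2 → C:1 H:2
  CH3 → C:1 H:3
Element totals:
  C: 9
  H: 18
  O: 3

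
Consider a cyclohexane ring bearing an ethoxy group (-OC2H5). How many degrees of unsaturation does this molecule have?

1

Atom tally by fragment:
  cyclohexane ring core → C:6 H:12
  (− 1 ring H displaced by substituents)
  + OC2H5 → C:2 H:5 O:1
Element totals:
  C: 8
  H: 16
  O: 1
Molecular formula: C8H16O.
DoU = (2C + 2 + N − H − X) / 2 = (2·8 + 2 + 0 − 16 − 0) / 2 = 1.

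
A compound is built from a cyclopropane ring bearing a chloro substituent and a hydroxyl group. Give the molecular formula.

Atom tally by fragment:
  cyclopropane ring core → C:3 H:6
  (− 2 ring H displaced by substituents)
  + Cl → Cl:1
  + OH → O:1 H:1
Element totals:
  C: 3
  H: 5
  Cl: 1
  O: 1

C3H5ClO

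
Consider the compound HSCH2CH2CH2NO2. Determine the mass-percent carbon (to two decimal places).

Element totals:
  C: 3
  H: 7
  N: 1
  O: 2
  S: 1
Molecular formula: C3H7NO2S.
Molar mass = 121.154 g/mol.
Mass from C: 3 × 12.011 = 36.033 g/mol.
%C = 36.033 / 121.154 × 100 = 29.74%.

29.74%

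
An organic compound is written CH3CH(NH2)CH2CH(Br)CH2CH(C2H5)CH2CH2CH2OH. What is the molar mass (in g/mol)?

266.22 g/mol

Atom tally by fragment:
  CH3 → C:1 H:3
  CH(NH2) → C:1 H:3 N:1
  CH2 → C:1 H:2
  CH(Br) → C:1 H:1 Br:1
  CH2 → C:1 H:2
  CH(C2H5) → C:3 H:6
  CH2 → C:1 H:2
  CH2CH2OH → C:2 H:5 O:1
Element totals:
  C: 11
  H: 24
  Br: 1
  N: 1
  O: 1
Molecular formula: C11H24BrNO.
  M = 11(12.011) + 24(1.008) + 79.904 + 14.007 + 15.999
    = 132.121 + 24.192 + 79.904 + 14.007 + 15.999 = 266.223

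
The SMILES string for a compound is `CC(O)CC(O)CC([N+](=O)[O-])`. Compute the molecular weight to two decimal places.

Atom tally by fragment:
  CH3 → C:1 H:3
  CH(OH) → C:1 H:2 O:1
  CH2 → C:1 H:2
  CH(OH) → C:1 H:2 O:1
  CH2 → C:1 H:2
  CH2NO2 → C:1 H:2 N:1 O:2
Element totals:
  C: 6
  H: 13
  N: 1
  O: 4
Molecular formula: C6H13NO4.
  M = 6(12.011) + 13(1.008) + 14.007 + 4(15.999)
    = 72.066 + 13.104 + 14.007 + 63.996 = 163.173

163.17 g/mol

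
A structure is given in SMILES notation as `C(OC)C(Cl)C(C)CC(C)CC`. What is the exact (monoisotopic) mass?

Atom tally by fragment:
  CH3OCH2 → C:2 H:5 O:1
  CH(Cl) → C:1 H:1 Cl:1
  CH(CH3) → C:2 H:4
  CH2 → C:1 H:2
  CH(CH3) → C:2 H:4
  CH2 → C:1 H:2
  CH3 → C:1 H:3
Element totals:
  C: 10
  H: 21
  Cl: 1
  O: 1
Molecular formula: C10H21ClO.
  M = 10(12.0) + 21(1.007825) + 34.968853 + 15.994915
    = 120.000000 + 21.164325 + 34.968853 + 15.994915 = 192.128093

192.1281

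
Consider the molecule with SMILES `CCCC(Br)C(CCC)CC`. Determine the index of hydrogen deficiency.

Atom tally by fragment:
  CH3 → C:1 H:3
  CH2 → C:1 H:2
  CH2 → C:1 H:2
  CH(Br) → C:1 H:1 Br:1
  CH(CH2CH2CH3) → C:4 H:8
  CH2 → C:1 H:2
  CH3 → C:1 H:3
Element totals:
  C: 10
  H: 21
  Br: 1
Molecular formula: C10H21Br.
DoU = (2C + 2 + N − H − X) / 2 = (2·10 + 2 + 0 − 21 − 1) / 2 = 0.

0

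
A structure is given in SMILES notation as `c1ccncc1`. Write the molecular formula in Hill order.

Atom tally by fragment:
  pyridine ring core → C:5 H:5 N:1
Element totals:
  C: 5
  H: 5
  N: 1

C5H5N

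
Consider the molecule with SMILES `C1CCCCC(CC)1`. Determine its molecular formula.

Atom tally by fragment:
  cyclohexane ring core → C:6 H:12
  (− 1 ring H displaced by substituents)
  + C2H5 → C:2 H:5
Element totals:
  C: 8
  H: 16

C8H16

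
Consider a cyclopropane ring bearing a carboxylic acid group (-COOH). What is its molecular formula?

Atom tally by fragment:
  cyclopropane ring core → C:3 H:6
  (− 1 ring H displaced by substituents)
  + COOH → C:1 H:1 O:2
Element totals:
  C: 4
  H: 6
  O: 2

C4H6O2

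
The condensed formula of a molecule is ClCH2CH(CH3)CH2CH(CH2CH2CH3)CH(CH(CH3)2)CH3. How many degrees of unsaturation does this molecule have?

0

Atom tally by fragment:
  ClCH2 → C:1 H:2 Cl:1
  CH(CH3) → C:2 H:4
  CH2 → C:1 H:2
  CH(CH2CH2CH3) → C:4 H:8
  CH(CH(CH3)2) → C:4 H:8
  CH3 → C:1 H:3
Element totals:
  C: 13
  H: 27
  Cl: 1
Molecular formula: C13H27Cl.
DoU = (2C + 2 + N − H − X) / 2 = (2·13 + 2 + 0 − 27 − 1) / 2 = 0.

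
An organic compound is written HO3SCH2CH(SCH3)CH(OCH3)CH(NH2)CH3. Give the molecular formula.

Element totals:
  C: 7
  H: 17
  N: 1
  O: 4
  S: 2

C7H17NO4S2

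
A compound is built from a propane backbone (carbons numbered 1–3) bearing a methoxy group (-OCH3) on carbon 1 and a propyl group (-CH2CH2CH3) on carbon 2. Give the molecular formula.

Atom tally by fragment:
  CH3OCH2 → C:2 H:5 O:1
  CH(CH2CH2CH3) → C:4 H:8
  CH3 → C:1 H:3
Element totals:
  C: 7
  H: 16
  O: 1

C7H16O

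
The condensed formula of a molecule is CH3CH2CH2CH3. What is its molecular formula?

Element totals:
  C: 4
  H: 10

C4H10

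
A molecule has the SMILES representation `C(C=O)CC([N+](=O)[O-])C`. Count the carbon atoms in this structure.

5

Atom tally by fragment:
  OHCCH2 → C:2 H:3 O:1
  CH2 → C:1 H:2
  CH(NO2) → C:1 H:1 N:1 O:2
  CH3 → C:1 H:3
Element totals:
  C: 5
  H: 9
  N: 1
  O: 3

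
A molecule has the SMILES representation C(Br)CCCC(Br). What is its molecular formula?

Atom tally by fragment:
  BrCH2 → C:1 H:2 Br:1
  CH2 → C:1 H:2
  CH2 → C:1 H:2
  CH2 → C:1 H:2
  CH2Br → C:1 H:2 Br:1
Element totals:
  C: 5
  H: 10
  Br: 2

C5H10Br2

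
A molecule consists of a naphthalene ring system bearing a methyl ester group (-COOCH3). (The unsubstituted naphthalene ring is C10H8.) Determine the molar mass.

Atom tally by fragment:
  naphthalene ring system core → C:10 H:8
  (− 1 ring H displaced by substituents)
  + COOCH3 → C:2 H:3 O:2
Element totals:
  C: 12
  H: 10
  O: 2
Molecular formula: C12H10O2.
  M = 12(12.011) + 10(1.008) + 2(15.999)
    = 144.132 + 10.080 + 31.998 = 186.210

186.21 g/mol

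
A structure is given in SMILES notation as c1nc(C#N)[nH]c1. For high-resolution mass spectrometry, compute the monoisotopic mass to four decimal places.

Atom tally by fragment:
  imidazole ring core → C:3 H:4 N:2
  (− 1 ring H displaced by substituents)
  + CN → C:1 N:1
Element totals:
  C: 4
  H: 3
  N: 3
Molecular formula: C4H3N3.
  M = 4(12.0) + 3(1.007825) + 3(14.003074)
    = 48.000000 + 3.023475 + 42.009222 = 93.032697

93.0327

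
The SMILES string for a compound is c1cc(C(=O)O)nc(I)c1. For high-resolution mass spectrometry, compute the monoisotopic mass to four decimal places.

Atom tally by fragment:
  pyridine ring core → C:5 H:5 N:1
  (− 2 ring H displaced by substituents)
  + COOH → C:1 H:1 O:2
  + I → I:1
Element totals:
  C: 6
  H: 4
  I: 1
  N: 1
  O: 2
Molecular formula: C6H4INO2.
  M = 6(12.0) + 4(1.007825) + 126.904472 + 14.003074 + 2(15.994915)
    = 72.000000 + 4.031300 + 126.904472 + 14.003074 + 31.989830 = 248.928676

248.9287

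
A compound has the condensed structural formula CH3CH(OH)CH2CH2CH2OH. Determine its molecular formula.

Element totals:
  C: 5
  H: 12
  O: 2

C5H12O2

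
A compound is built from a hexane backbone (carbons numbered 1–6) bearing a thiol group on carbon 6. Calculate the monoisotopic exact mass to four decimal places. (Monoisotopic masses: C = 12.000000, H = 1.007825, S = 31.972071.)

118.0816

Atom tally by fragment:
  CH3 → C:1 H:3
  CH2 → C:1 H:2
  CH2 → C:1 H:2
  CH2 → C:1 H:2
  CH2 → C:1 H:2
  CH2SH → C:1 H:3 S:1
Element totals:
  C: 6
  H: 14
  S: 1
Molecular formula: C6H14S.
  M = 6(12.0) + 14(1.007825) + 31.972071
    = 72.000000 + 14.109550 + 31.972071 = 118.081621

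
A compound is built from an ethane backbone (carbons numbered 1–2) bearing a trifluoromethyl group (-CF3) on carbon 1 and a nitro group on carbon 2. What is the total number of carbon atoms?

Atom tally by fragment:
  F3CCH2 → C:2 H:2 F:3
  CH2NO2 → C:1 H:2 N:1 O:2
Element totals:
  C: 3
  H: 4
  F: 3
  N: 1
  O: 2

3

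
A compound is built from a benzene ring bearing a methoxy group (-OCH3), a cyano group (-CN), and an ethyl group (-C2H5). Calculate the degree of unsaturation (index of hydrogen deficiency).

6

Atom tally by fragment:
  benzene ring core → C:6 H:6
  (− 3 ring H displaced by substituents)
  + OCH3 → C:1 H:3 O:1
  + CN → C:1 N:1
  + C2H5 → C:2 H:5
Element totals:
  C: 10
  H: 11
  N: 1
  O: 1
Molecular formula: C10H11NO.
DoU = (2C + 2 + N − H − X) / 2 = (2·10 + 2 + 1 − 11 − 0) / 2 = 6.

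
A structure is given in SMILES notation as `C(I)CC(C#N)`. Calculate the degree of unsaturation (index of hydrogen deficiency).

2

Atom tally by fragment:
  ICH2 → C:1 H:2 I:1
  CH2 → C:1 H:2
  CH2CN → C:2 H:2 N:1
Element totals:
  C: 4
  H: 6
  I: 1
  N: 1
Molecular formula: C4H6IN.
DoU = (2C + 2 + N − H − X) / 2 = (2·4 + 2 + 1 − 6 − 1) / 2 = 2.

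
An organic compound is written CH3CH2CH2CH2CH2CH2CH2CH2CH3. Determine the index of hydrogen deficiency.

0

Atom tally by fragment:
  CH3 → C:1 H:3
  CH2 → C:1 H:2
  CH2 → C:1 H:2
  CH2 → C:1 H:2
  CH2 → C:1 H:2
  CH2 → C:1 H:2
  CH2 → C:1 H:2
  CH2 → C:1 H:2
  CH3 → C:1 H:3
Element totals:
  C: 9
  H: 20
Molecular formula: C9H20.
DoU = (2C + 2 + N − H − X) / 2 = (2·9 + 2 + 0 − 20 − 0) / 2 = 0.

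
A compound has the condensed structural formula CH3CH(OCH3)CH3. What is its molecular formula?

Element totals:
  C: 4
  H: 10
  O: 1

C4H10O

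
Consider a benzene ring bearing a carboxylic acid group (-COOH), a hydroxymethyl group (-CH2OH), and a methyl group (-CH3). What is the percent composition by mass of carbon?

Atom tally by fragment:
  benzene ring core → C:6 H:6
  (− 3 ring H displaced by substituents)
  + COOH → C:1 H:1 O:2
  + CH2OH → C:1 H:3 O:1
  + CH3 → C:1 H:3
Element totals:
  C: 9
  H: 10
  O: 3
Molecular formula: C9H10O3.
Molar mass = 166.176 g/mol.
Mass from C: 9 × 12.011 = 108.099 g/mol.
%C = 108.099 / 166.176 × 100 = 65.05%.

65.05%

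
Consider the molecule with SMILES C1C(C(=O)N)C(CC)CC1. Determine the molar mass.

Atom tally by fragment:
  cyclopentane ring core → C:5 H:10
  (− 2 ring H displaced by substituents)
  + CONH2 → C:1 H:2 O:1 N:1
  + C2H5 → C:2 H:5
Element totals:
  C: 8
  H: 15
  N: 1
  O: 1
Molecular formula: C8H15NO.
  M = 8(12.011) + 15(1.008) + 14.007 + 15.999
    = 96.088 + 15.120 + 14.007 + 15.999 = 141.214

141.21 g/mol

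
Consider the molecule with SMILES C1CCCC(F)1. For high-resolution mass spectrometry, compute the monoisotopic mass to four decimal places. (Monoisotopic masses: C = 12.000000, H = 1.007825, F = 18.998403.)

Atom tally by fragment:
  cyclopentane ring core → C:5 H:10
  (− 1 ring H displaced by substituents)
  + F → F:1
Element totals:
  C: 5
  H: 9
  F: 1
Molecular formula: C5H9F.
  M = 5(12.0) + 9(1.007825) + 18.998403
    = 60.000000 + 9.070425 + 18.998403 = 88.068828

88.0688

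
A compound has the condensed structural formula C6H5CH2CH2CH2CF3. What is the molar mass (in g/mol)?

188.19 g/mol

Atom tally by fragment:
  C6H5CH2 → C:7 H:7
  CH2 → C:1 H:2
  CH2CF3 → C:2 H:2 F:3
Element totals:
  C: 10
  H: 11
  F: 3
Molecular formula: C10H11F3.
  M = 10(12.011) + 11(1.008) + 3(18.998)
    = 120.110 + 11.088 + 56.994 = 188.192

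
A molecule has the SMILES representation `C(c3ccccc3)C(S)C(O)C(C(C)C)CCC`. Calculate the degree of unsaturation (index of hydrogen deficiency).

4

Atom tally by fragment:
  C6H5CH2 → C:7 H:7
  CH(SH) → C:1 H:2 S:1
  CH(OH) → C:1 H:2 O:1
  CH(CH(CH3)2) → C:4 H:8
  CH2 → C:1 H:2
  CH2 → C:1 H:2
  CH3 → C:1 H:3
Element totals:
  C: 16
  H: 26
  O: 1
  S: 1
Molecular formula: C16H26OS.
DoU = (2C + 2 + N − H − X) / 2 = (2·16 + 2 + 0 − 26 − 0) / 2 = 4.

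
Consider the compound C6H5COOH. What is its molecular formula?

Element totals:
  C: 7
  H: 6
  O: 2

C7H6O2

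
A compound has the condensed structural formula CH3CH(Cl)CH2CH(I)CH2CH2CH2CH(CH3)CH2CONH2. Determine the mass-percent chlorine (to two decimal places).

10.26%

Element totals:
  C: 11
  H: 21
  Cl: 1
  I: 1
  N: 1
  O: 1
Molecular formula: C11H21ClINO.
Molar mass = 345.649 g/mol.
Mass from Cl: 1 × 35.45 = 35.450 g/mol.
%Cl = 35.450 / 345.649 × 100 = 10.26%.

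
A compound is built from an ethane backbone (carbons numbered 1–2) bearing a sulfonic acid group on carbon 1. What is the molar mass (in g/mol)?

110.13 g/mol

Atom tally by fragment:
  HO3SCH2 → C:1 H:3 S:1 O:3
  CH3 → C:1 H:3
Element totals:
  C: 2
  H: 6
  O: 3
  S: 1
Molecular formula: C2H6O3S.
  M = 2(12.011) + 6(1.008) + 3(15.999) + 32.06
    = 24.022 + 6.048 + 47.997 + 32.060 = 110.127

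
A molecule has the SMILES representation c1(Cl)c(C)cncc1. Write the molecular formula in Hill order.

Atom tally by fragment:
  pyridine ring core → C:5 H:5 N:1
  (− 2 ring H displaced by substituents)
  + Cl → Cl:1
  + CH3 → C:1 H:3
Element totals:
  C: 6
  H: 6
  Cl: 1
  N: 1

C6H6ClN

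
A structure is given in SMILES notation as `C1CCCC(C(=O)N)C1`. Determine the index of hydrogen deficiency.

Atom tally by fragment:
  cyclohexane ring core → C:6 H:12
  (− 1 ring H displaced by substituents)
  + CONH2 → C:1 H:2 O:1 N:1
Element totals:
  C: 7
  H: 13
  N: 1
  O: 1
Molecular formula: C7H13NO.
DoU = (2C + 2 + N − H − X) / 2 = (2·7 + 2 + 1 − 13 − 0) / 2 = 2.

2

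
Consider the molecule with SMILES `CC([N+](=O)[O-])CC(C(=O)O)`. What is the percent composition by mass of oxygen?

Atom tally by fragment:
  CH3 → C:1 H:3
  CH(NO2) → C:1 H:1 N:1 O:2
  CH2 → C:1 H:2
  CH2COOH → C:2 H:3 O:2
Element totals:
  C: 5
  H: 9
  N: 1
  O: 4
Molecular formula: C5H9NO4.
Molar mass = 147.130 g/mol.
Mass from O: 4 × 15.999 = 63.996 g/mol.
%O = 63.996 / 147.130 × 100 = 43.50%.

43.50%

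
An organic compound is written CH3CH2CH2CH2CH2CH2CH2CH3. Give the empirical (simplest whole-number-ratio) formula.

C4H9

Element totals:
  C: 8
  H: 18
Molecular formula: C8H18.
gcd of subscripts = 2; dividing each by 2:
  C: 8/2 = 4
  H: 18/2 = 9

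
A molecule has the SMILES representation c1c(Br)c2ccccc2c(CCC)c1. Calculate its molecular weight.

249.15 g/mol

Atom tally by fragment:
  naphthalene ring system core → C:10 H:8
  (− 2 ring H displaced by substituents)
  + Br → Br:1
  + CH2CH2CH3 → C:3 H:7
Element totals:
  C: 13
  H: 13
  Br: 1
Molecular formula: C13H13Br.
  M = 13(12.011) + 13(1.008) + 79.904
    = 156.143 + 13.104 + 79.904 = 249.151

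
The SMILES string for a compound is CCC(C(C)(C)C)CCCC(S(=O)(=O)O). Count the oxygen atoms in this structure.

3

Atom tally by fragment:
  CH3 → C:1 H:3
  CH2 → C:1 H:2
  CH(C(CH3)3) → C:5 H:10
  CH2 → C:1 H:2
  CH2 → C:1 H:2
  CH2 → C:1 H:2
  CH2SO3H → C:1 H:3 S:1 O:3
Element totals:
  C: 11
  H: 24
  O: 3
  S: 1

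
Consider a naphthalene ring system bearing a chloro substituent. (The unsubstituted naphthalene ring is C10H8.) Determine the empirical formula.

Atom tally by fragment:
  naphthalene ring system core → C:10 H:8
  (− 1 ring H displaced by substituents)
  + Cl → Cl:1
Element totals:
  C: 10
  H: 7
  Cl: 1
Molecular formula: C10H7Cl.
gcd of subscripts (10, 1, 7) = 1, so the empirical formula equals the molecular formula.

C10H7Cl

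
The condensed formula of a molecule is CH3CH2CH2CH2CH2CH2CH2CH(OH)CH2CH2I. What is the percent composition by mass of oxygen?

Element totals:
  C: 10
  H: 21
  I: 1
  O: 1
Molecular formula: C10H21IO.
Molar mass = 284.181 g/mol.
Mass from O: 1 × 15.999 = 15.999 g/mol.
%O = 15.999 / 284.181 × 100 = 5.63%.

5.63%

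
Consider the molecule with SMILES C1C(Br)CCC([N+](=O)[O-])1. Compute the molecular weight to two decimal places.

Atom tally by fragment:
  cyclopentane ring core → C:5 H:10
  (− 2 ring H displaced by substituents)
  + Br → Br:1
  + NO2 → N:1 O:2
Element totals:
  C: 5
  H: 8
  Br: 1
  N: 1
  O: 2
Molecular formula: C5H8BrNO2.
  M = 5(12.011) + 8(1.008) + 79.904 + 14.007 + 2(15.999)
    = 60.055 + 8.064 + 79.904 + 14.007 + 31.998 = 194.028

194.03 g/mol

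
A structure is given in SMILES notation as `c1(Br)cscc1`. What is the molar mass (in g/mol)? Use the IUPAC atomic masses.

163.03 g/mol

Atom tally by fragment:
  thiophene ring core → C:4 H:4 S:1
  (− 1 ring H displaced by substituents)
  + Br → Br:1
Element totals:
  C: 4
  H: 3
  Br: 1
  S: 1
Molecular formula: C4H3BrS.
  M = 4(12.011) + 3(1.008) + 79.904 + 32.06
    = 48.044 + 3.024 + 79.904 + 32.060 = 163.032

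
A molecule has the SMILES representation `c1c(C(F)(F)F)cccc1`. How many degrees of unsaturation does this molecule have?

Atom tally by fragment:
  benzene ring core → C:6 H:6
  (− 1 ring H displaced by substituents)
  + CF3 → C:1 F:3
Element totals:
  C: 7
  H: 5
  F: 3
Molecular formula: C7H5F3.
DoU = (2C + 2 + N − H − X) / 2 = (2·7 + 2 + 0 − 5 − 3) / 2 = 4.

4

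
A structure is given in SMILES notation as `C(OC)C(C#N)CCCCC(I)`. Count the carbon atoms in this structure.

9

Atom tally by fragment:
  CH3OCH2 → C:2 H:5 O:1
  CH(CN) → C:2 H:1 N:1
  CH2 → C:1 H:2
  CH2 → C:1 H:2
  CH2 → C:1 H:2
  CH2 → C:1 H:2
  CH2I → C:1 H:2 I:1
Element totals:
  C: 9
  H: 16
  I: 1
  N: 1
  O: 1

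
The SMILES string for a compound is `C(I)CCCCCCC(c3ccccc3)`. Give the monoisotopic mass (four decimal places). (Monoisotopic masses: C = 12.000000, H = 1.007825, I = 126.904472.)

Atom tally by fragment:
  ICH2 → C:1 H:2 I:1
  CH2 → C:1 H:2
  CH2 → C:1 H:2
  CH2 → C:1 H:2
  CH2 → C:1 H:2
  CH2 → C:1 H:2
  CH2 → C:1 H:2
  CH2C6H5 → C:7 H:7
Element totals:
  C: 14
  H: 21
  I: 1
Molecular formula: C14H21I.
  M = 14(12.0) + 21(1.007825) + 126.904472
    = 168.000000 + 21.164325 + 126.904472 = 316.068797

316.0688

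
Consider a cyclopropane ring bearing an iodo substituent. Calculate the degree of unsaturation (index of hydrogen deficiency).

1

Atom tally by fragment:
  cyclopropane ring core → C:3 H:6
  (− 1 ring H displaced by substituents)
  + I → I:1
Element totals:
  C: 3
  H: 5
  I: 1
Molecular formula: C3H5I.
DoU = (2C + 2 + N − H − X) / 2 = (2·3 + 2 + 0 − 5 − 1) / 2 = 1.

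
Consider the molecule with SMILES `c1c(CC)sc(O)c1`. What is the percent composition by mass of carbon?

56.22%

Atom tally by fragment:
  thiophene ring core → C:4 H:4 S:1
  (− 2 ring H displaced by substituents)
  + C2H5 → C:2 H:5
  + OH → O:1 H:1
Element totals:
  C: 6
  H: 8
  O: 1
  S: 1
Molecular formula: C6H8OS.
Molar mass = 128.189 g/mol.
Mass from C: 6 × 12.011 = 72.066 g/mol.
%C = 72.066 / 128.189 × 100 = 56.22%.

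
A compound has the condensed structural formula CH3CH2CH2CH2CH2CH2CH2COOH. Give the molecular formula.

C8H16O2

Element totals:
  C: 8
  H: 16
  O: 2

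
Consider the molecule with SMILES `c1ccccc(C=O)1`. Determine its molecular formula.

C7H6O

Atom tally by fragment:
  benzene ring core → C:6 H:6
  (− 1 ring H displaced by substituents)
  + CHO → C:1 H:1 O:1
Element totals:
  C: 7
  H: 6
  O: 1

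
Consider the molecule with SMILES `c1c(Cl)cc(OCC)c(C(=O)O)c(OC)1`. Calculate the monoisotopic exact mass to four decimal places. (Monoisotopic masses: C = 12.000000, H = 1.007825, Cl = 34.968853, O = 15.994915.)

230.0346

Atom tally by fragment:
  benzene ring core → C:6 H:6
  (− 4 ring H displaced by substituents)
  + Cl → Cl:1
  + OC2H5 → C:2 H:5 O:1
  + COOH → C:1 H:1 O:2
  + OCH3 → C:1 H:3 O:1
Element totals:
  C: 10
  H: 11
  Cl: 1
  O: 4
Molecular formula: C10H11ClO4.
  M = 10(12.0) + 11(1.007825) + 34.968853 + 4(15.994915)
    = 120.000000 + 11.086075 + 34.968853 + 63.979660 = 230.034588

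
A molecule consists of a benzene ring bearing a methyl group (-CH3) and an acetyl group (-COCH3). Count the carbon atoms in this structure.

Atom tally by fragment:
  benzene ring core → C:6 H:6
  (− 2 ring H displaced by substituents)
  + CH3 → C:1 H:3
  + COCH3 → C:2 H:3 O:1
Element totals:
  C: 9
  H: 10
  O: 1

9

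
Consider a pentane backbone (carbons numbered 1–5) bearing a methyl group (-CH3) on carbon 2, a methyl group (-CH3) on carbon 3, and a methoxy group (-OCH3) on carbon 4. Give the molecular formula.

C8H18O

Atom tally by fragment:
  CH3 → C:1 H:3
  CH(CH3) → C:2 H:4
  CH(CH3) → C:2 H:4
  CH(OCH3) → C:2 H:4 O:1
  CH3 → C:1 H:3
Element totals:
  C: 8
  H: 18
  O: 1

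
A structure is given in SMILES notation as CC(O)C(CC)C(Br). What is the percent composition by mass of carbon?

39.80%

Atom tally by fragment:
  CH3 → C:1 H:3
  CH(OH) → C:1 H:2 O:1
  CH(C2H5) → C:3 H:6
  CH2Br → C:1 H:2 Br:1
Element totals:
  C: 6
  H: 13
  Br: 1
  O: 1
Molecular formula: C6H13BrO.
Molar mass = 181.073 g/mol.
Mass from C: 6 × 12.011 = 72.066 g/mol.
%C = 72.066 / 181.073 × 100 = 39.80%.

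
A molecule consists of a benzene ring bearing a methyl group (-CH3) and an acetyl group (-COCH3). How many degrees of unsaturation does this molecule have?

Atom tally by fragment:
  benzene ring core → C:6 H:6
  (− 2 ring H displaced by substituents)
  + CH3 → C:1 H:3
  + COCH3 → C:2 H:3 O:1
Element totals:
  C: 9
  H: 10
  O: 1
Molecular formula: C9H10O.
DoU = (2C + 2 + N − H − X) / 2 = (2·9 + 2 + 0 − 10 − 0) / 2 = 5.

5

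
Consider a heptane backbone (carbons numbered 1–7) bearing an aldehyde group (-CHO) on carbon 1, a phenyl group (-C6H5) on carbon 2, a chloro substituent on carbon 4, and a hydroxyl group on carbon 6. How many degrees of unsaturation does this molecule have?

5

Atom tally by fragment:
  OHCCH2 → C:2 H:3 O:1
  CH(C6H5) → C:7 H:6
  CH2 → C:1 H:2
  CH(Cl) → C:1 H:1 Cl:1
  CH2 → C:1 H:2
  CH(OH) → C:1 H:2 O:1
  CH3 → C:1 H:3
Element totals:
  C: 14
  H: 19
  Cl: 1
  O: 2
Molecular formula: C14H19ClO2.
DoU = (2C + 2 + N − H − X) / 2 = (2·14 + 2 + 0 − 19 − 1) / 2 = 5.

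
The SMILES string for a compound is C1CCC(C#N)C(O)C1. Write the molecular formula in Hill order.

Atom tally by fragment:
  cyclohexane ring core → C:6 H:12
  (− 2 ring H displaced by substituents)
  + CN → C:1 N:1
  + OH → O:1 H:1
Element totals:
  C: 7
  H: 11
  N: 1
  O: 1

C7H11NO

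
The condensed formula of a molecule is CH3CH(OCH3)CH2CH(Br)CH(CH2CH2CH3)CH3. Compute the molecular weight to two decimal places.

237.18 g/mol

Atom tally by fragment:
  CH3 → C:1 H:3
  CH(OCH3) → C:2 H:4 O:1
  CH2 → C:1 H:2
  CH(Br) → C:1 H:1 Br:1
  CH(CH2CH2CH3) → C:4 H:8
  CH3 → C:1 H:3
Element totals:
  C: 10
  H: 21
  Br: 1
  O: 1
Molecular formula: C10H21BrO.
  M = 10(12.011) + 21(1.008) + 79.904 + 15.999
    = 120.110 + 21.168 + 79.904 + 15.999 = 237.181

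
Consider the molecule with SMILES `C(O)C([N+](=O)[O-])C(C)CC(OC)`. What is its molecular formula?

C7H15NO4

Atom tally by fragment:
  HOCH2 → C:1 H:3 O:1
  CH(NO2) → C:1 H:1 N:1 O:2
  CH(CH3) → C:2 H:4
  CH2 → C:1 H:2
  CH2OCH3 → C:2 H:5 O:1
Element totals:
  C: 7
  H: 15
  N: 1
  O: 4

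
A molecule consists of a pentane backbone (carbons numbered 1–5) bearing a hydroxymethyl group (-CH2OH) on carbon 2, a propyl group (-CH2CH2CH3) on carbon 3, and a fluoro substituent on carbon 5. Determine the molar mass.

Atom tally by fragment:
  CH3 → C:1 H:3
  CH(CH2OH) → C:2 H:4 O:1
  CH(CH2CH2CH3) → C:4 H:8
  CH2 → C:1 H:2
  CH2F → C:1 H:2 F:1
Element totals:
  C: 9
  H: 19
  F: 1
  O: 1
Molecular formula: C9H19FO.
  M = 9(12.011) + 19(1.008) + 18.998 + 15.999
    = 108.099 + 19.152 + 18.998 + 15.999 = 162.248

162.25 g/mol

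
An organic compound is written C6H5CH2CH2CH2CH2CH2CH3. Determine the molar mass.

Atom tally by fragment:
  C6H5CH2 → C:7 H:7
  CH2 → C:1 H:2
  CH2 → C:1 H:2
  CH2 → C:1 H:2
  CH2 → C:1 H:2
  CH3 → C:1 H:3
Element totals:
  C: 12
  H: 18
Molecular formula: C12H18.
  M = 12(12.011) + 18(1.008)
    = 144.132 + 18.144 = 162.276

162.28 g/mol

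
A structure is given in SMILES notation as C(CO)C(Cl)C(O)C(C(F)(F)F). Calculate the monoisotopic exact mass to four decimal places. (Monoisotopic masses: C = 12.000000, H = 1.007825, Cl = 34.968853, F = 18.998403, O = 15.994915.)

Atom tally by fragment:
  HOCH2CH2 → C:2 H:5 O:1
  CH(Cl) → C:1 H:1 Cl:1
  CH(OH) → C:1 H:2 O:1
  CH2CF3 → C:2 H:2 F:3
Element totals:
  C: 6
  H: 10
  Cl: 1
  F: 3
  O: 2
Molecular formula: C6H10ClF3O2.
  M = 6(12.0) + 10(1.007825) + 34.968853 + 3(18.998403) + 2(15.994915)
    = 72.000000 + 10.078250 + 34.968853 + 56.995209 + 31.989830 = 206.032142

206.0321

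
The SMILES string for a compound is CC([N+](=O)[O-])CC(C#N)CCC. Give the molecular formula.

Atom tally by fragment:
  CH3 → C:1 H:3
  CH(NO2) → C:1 H:1 N:1 O:2
  CH2 → C:1 H:2
  CH(CN) → C:2 H:1 N:1
  CH2 → C:1 H:2
  CH2 → C:1 H:2
  CH3 → C:1 H:3
Element totals:
  C: 8
  H: 14
  N: 2
  O: 2

C8H14N2O2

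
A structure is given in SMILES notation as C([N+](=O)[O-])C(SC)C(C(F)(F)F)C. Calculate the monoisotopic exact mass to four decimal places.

Atom tally by fragment:
  O2NCH2 → C:1 H:2 N:1 O:2
  CH(SCH3) → C:2 H:4 S:1
  CH(CF3) → C:2 H:1 F:3
  CH3 → C:1 H:3
Element totals:
  C: 6
  H: 10
  F: 3
  N: 1
  O: 2
  S: 1
Molecular formula: C6H10F3NO2S.
  M = 6(12.0) + 10(1.007825) + 3(18.998403) + 14.003074 + 2(15.994915) + 31.972071
    = 72.000000 + 10.078250 + 56.995209 + 14.003074 + 31.989830 + 31.972071 = 217.038434

217.0384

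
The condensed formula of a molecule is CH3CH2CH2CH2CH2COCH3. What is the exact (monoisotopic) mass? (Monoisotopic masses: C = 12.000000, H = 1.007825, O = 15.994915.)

114.1045

Atom tally by fragment:
  CH3 → C:1 H:3
  CH2 → C:1 H:2
  CH2 → C:1 H:2
  CH2 → C:1 H:2
  CH2COCH3 → C:3 H:5 O:1
Element totals:
  C: 7
  H: 14
  O: 1
Molecular formula: C7H14O.
  M = 7(12.0) + 14(1.007825) + 15.994915
    = 84.000000 + 14.109550 + 15.994915 = 114.104465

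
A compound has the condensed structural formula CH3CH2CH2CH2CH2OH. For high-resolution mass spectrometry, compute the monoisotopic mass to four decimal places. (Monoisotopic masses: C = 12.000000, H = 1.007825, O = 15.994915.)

88.0888

Atom tally by fragment:
  CH3 → C:1 H:3
  CH2 → C:1 H:2
  CH2 → C:1 H:2
  CH2CH2OH → C:2 H:5 O:1
Element totals:
  C: 5
  H: 12
  O: 1
Molecular formula: C5H12O.
  M = 5(12.0) + 12(1.007825) + 15.994915
    = 60.000000 + 12.093900 + 15.994915 = 88.088815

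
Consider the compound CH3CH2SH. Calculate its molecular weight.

Element totals:
  C: 2
  H: 6
  S: 1
Molecular formula: C2H6S.
  M = 2(12.011) + 6(1.008) + 32.06
    = 24.022 + 6.048 + 32.060 = 62.130

62.13 g/mol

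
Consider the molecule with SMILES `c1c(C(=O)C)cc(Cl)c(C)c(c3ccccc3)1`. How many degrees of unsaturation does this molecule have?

Atom tally by fragment:
  benzene ring core → C:6 H:6
  (− 4 ring H displaced by substituents)
  + COCH3 → C:2 H:3 O:1
  + Cl → Cl:1
  + CH3 → C:1 H:3
  + C6H5 → C:6 H:5
Element totals:
  C: 15
  H: 13
  Cl: 1
  O: 1
Molecular formula: C15H13ClO.
DoU = (2C + 2 + N − H − X) / 2 = (2·15 + 2 + 0 − 13 − 1) / 2 = 9.

9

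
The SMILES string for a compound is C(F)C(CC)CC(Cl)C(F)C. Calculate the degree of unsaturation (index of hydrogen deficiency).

0

Atom tally by fragment:
  FCH2 → C:1 H:2 F:1
  CH(C2H5) → C:3 H:6
  CH2 → C:1 H:2
  CH(Cl) → C:1 H:1 Cl:1
  CH(F) → C:1 H:1 F:1
  CH3 → C:1 H:3
Element totals:
  C: 8
  H: 15
  Cl: 1
  F: 2
Molecular formula: C8H15ClF2.
DoU = (2C + 2 + N − H − X) / 2 = (2·8 + 2 + 0 − 15 − 3) / 2 = 0.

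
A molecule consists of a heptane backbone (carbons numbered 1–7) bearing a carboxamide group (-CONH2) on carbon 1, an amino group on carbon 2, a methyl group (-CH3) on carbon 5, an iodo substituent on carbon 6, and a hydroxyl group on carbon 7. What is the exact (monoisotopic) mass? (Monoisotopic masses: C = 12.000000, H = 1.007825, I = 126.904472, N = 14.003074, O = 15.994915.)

314.0491

Atom tally by fragment:
  H2NOCCH2 → C:2 H:4 O:1 N:1
  CH(NH2) → C:1 H:3 N:1
  CH2 → C:1 H:2
  CH2 → C:1 H:2
  CH(CH3) → C:2 H:4
  CH(I) → C:1 H:1 I:1
  CH2OH → C:1 H:3 O:1
Element totals:
  C: 9
  H: 19
  I: 1
  N: 2
  O: 2
Molecular formula: C9H19IN2O2.
  M = 9(12.0) + 19(1.007825) + 126.904472 + 2(14.003074) + 2(15.994915)
    = 108.000000 + 19.148675 + 126.904472 + 28.006148 + 31.989830 = 314.049125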